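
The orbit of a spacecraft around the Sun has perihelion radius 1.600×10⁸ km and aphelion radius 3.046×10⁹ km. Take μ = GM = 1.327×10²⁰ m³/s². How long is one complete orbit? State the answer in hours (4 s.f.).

T ≈ 307500 hours

Semi-major axis a = (r_p + r_a)/2 = (1.6000×10⁸ + 3.0460×10⁹)/2 = 1.6030×10⁹ km = 1.603×10¹² m.
By Kepler's third law T = 2π√(a³/μ) = 2π × 1.762×10⁸ = 1.107×10⁹ s.
= 3.075×10⁵ hours.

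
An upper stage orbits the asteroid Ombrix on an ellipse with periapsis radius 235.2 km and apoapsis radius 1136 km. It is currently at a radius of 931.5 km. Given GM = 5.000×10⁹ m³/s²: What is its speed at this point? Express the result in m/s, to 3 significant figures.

v ≈ 58.7 m/s

Semi-major axis a = (r_p + r_a)/2 = 685.60 km = 6.856×10⁵ m.
Vis-viva: v² = μ(2/r − 1/a) = 5.000×10⁹ × (2.147×10⁻⁶ − 1.459×10⁻⁶) = 3.442×10³ m²/s².
v = 58.67 m/s.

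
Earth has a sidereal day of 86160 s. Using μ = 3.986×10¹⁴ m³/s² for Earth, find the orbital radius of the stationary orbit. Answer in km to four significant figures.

r_sync ≈ 42160 km

A synchronous orbit has period T, so by Kepler's third law a = (μT²/4π²)^(1/3).
μT²/4π² = 3.986×10¹⁴ × (8.616×10⁴)² / 39.48 = 7.495×10²² m³.
a = 4.216×10⁷ m = 42163 km.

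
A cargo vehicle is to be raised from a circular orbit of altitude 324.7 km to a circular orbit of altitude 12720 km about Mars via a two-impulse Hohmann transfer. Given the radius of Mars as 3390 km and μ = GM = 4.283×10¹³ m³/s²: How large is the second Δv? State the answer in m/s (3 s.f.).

Δv ≈ 632 m/s

r₁ = 3390 + 324.7 = 3714.7 km = 3.7147×10⁶ m.
r₂ = 3390 + 12720 = 16110 km = 1.6110×10⁷ m.
Transfer ellipse a_t = (r₁ + r₂)/2 = 9.912×10⁶ m.
At r₁: circular v_c1 = √(μ/r₁) = 3396 m/s; transfer-periapsis v_p = √[μ(2/r₁ − 1/a_t)] = 4329 m/s.
At r₂: circular v_c2 = √(μ/r₂) = 1631 m/s; transfer-apoapsis v_a = √[μ(2/r₂ − 1/a_t)] = 998.2 m/s.
Δv₂ = v_c2 − v_a = 632.4 m/s.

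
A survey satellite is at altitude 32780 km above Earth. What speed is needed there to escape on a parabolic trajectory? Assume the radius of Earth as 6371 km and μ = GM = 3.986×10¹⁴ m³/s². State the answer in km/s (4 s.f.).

v_esc ≈ 4.512 km/s

r = 6371 + 32780 = 39151 km = 3.9151×10⁷ m.
Escape speed v_esc = √(2μ/r) = √(2 × 3.986×10¹⁴ / 3.915×10⁷) = √(2.036×10⁷) = 4512 m/s.
= 4.512 km/s.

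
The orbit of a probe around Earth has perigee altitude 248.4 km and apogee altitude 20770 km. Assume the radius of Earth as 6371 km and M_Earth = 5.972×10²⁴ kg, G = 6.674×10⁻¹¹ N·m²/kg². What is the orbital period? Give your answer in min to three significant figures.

T ≈ 364 min

μ = GM = 6.674×10⁻¹¹ × 5.972×10²⁴ = 3.986×10¹⁴ m³/s².
r_p = 6371 + 248.4 = 6619.4 km = 6.6194×10⁶ m.
r_a = 6371 + 20770 = 27141 km = 2.7141×10⁷ m.
Semi-major axis a = (r_p + r_a)/2 = (6619.4 + 27141)/2 = 16880 km = 1.688×10⁷ m.
By Kepler's third law T = 2π√(a³/μ) = 2π × 3.474×10³ = 2.183×10⁴ s.
= 363.8 min.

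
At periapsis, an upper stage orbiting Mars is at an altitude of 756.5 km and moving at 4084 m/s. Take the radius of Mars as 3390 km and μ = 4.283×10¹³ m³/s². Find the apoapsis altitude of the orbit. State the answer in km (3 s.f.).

apoapsis altitude ≈ 14000 km

r_p = 3390 + 756.5 = 4146.5 km = 4.146×10⁶ m.
Specific energy ε = v²/2 − μ/r = -1.990×10⁶ J/kg, so a = −μ/(2ε) = 1.076×10⁷ m.
The apsides satisfy r_p + r_a = 2a, so the apoapsis radius is 2a − r_p = 1.738×10⁷ m = 17380 km.
Apoapsis altitude = 17380 − 3390 = 13990 km.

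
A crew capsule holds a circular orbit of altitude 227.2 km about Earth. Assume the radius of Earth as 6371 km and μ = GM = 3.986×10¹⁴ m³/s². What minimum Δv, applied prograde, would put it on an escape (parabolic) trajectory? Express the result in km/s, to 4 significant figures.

Δv ≈ 3.219 km/s

r = 6371 + 227.2 = 6598.2 km = 6.5982×10⁶ m.
Circular speed v_c = √(μ/r) = 7772 m/s.
Escape speed v_esc = √(2μ/r) = √2 × v_c = 10990 m/s.
Δv = v_esc − v_c = 3219 m/s = 3.219 km/s.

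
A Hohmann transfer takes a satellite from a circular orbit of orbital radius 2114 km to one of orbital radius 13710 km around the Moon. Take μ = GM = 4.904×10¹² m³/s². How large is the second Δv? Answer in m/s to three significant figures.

r₁ = 2114 km = 2.114×10⁶ m.
r₂ = 13710 km = 1.371×10⁷ m.
Transfer ellipse a_t = (r₁ + r₂)/2 = 7.912×10⁶ m.
At r₁: circular v_c1 = √(μ/r₁) = 1523 m/s; transfer-perilune v_p = √[μ(2/r₁ − 1/a_t)] = 2005 m/s.
At r₂: circular v_c2 = √(μ/r₂) = 598.1 m/s; transfer-apolune v_a = √[μ(2/r₂ − 1/a_t)] = 309.1 m/s.
Δv₂ = v_c2 − v_a = 288.9 m/s.

Δv ≈ 289 m/s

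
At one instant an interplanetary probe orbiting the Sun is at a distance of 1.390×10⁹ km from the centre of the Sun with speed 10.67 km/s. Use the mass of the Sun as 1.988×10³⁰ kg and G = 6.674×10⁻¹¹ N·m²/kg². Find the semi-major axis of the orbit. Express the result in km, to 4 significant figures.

μ = GM = 6.674×10⁻¹¹ × 1.988×10³⁰ = 1.327×10²⁰ m³/s².
r = 1.390×10¹² m.
Vis-viva rearranged: 1/a = 2/r − v²/μ = 1.439×10⁻¹² − 8.581×10⁻¹³ = 5.808×10⁻¹³ m⁻¹.
a = 1.722×10¹² m = 1.7218×10⁹ km.

a ≈ 1.722×10⁹ km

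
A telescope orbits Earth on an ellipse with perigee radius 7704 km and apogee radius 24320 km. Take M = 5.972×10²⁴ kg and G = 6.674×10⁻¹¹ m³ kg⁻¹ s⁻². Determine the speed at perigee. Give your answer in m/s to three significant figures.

μ = GM = 6.674×10⁻¹¹ × 5.972×10²⁴ = 3.986×10¹⁴ m³/s².
Semi-major axis a = (r_p + r_a)/2 = 16012 km = 1.601×10⁷ m.
Vis-viva: v² = μ(2/r − 1/a) = 3.986×10¹⁴ × (2.596×10⁻⁷ − 6.245×10⁻⁸) = 7.858×10⁷ m²/s².
v = 8864 m/s.

v ≈ 8860 m/s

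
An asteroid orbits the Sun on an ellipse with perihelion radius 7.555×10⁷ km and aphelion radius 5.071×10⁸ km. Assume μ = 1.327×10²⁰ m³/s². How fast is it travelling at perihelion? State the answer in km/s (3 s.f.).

v ≈ 55.3 km/s

Semi-major axis a = (r_p + r_a)/2 = 2.9132×10⁸ km = 2.913×10¹¹ m.
Vis-viva: v² = μ(2/r − 1/a) = 1.327×10²⁰ × (2.647×10⁻¹¹ − 3.433×10⁻¹²) = 3.057×10⁹ m²/s².
v = 55290 m/s = 55.29 km/s.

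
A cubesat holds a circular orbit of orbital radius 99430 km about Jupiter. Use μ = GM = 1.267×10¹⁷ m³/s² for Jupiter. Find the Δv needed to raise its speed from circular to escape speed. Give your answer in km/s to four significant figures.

Δv ≈ 14.79 km/s

r = 99430 km = 9.943×10⁷ m.
Circular speed v_c = √(μ/r) = 35700 m/s.
Escape speed v_esc = √(2μ/r) = √2 × v_c = 50480 m/s.
Δv = v_esc − v_c = 14790 m/s = 14.79 km/s.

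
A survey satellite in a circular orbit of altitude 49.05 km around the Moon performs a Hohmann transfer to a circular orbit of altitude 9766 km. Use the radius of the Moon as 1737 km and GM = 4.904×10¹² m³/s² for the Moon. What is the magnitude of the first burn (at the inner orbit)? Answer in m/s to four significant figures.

r₁ = 1737 + 49.05 = 1786.0 km = 1.7860×10⁶ m.
r₂ = 1737 + 9766 = 11503 km = 1.1503×10⁷ m.
Transfer ellipse a_t = (r₁ + r₂)/2 = 6.645×10⁶ m.
At r₁: circular v_c1 = √(μ/r₁) = 1657 m/s; transfer-perilune v_p = √[μ(2/r₁ − 1/a_t)] = 2180 m/s.
Δv₁ = v_p − v_c1 = 523.2 m/s.

Δv ≈ 523.2 m/s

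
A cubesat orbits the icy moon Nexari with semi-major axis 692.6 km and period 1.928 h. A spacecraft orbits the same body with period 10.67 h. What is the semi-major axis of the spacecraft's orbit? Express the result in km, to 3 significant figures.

a₂ ≈ 2170 km

Kepler's third law: a³ ∝ T², so a₂ = a₁ (T₂/T₁)^(2/3).
T₂/T₁ = 5.534, (T₂/T₁)^(2/3) = 3.129.
a₂ = 692.6 × 3.129 = 2167 km.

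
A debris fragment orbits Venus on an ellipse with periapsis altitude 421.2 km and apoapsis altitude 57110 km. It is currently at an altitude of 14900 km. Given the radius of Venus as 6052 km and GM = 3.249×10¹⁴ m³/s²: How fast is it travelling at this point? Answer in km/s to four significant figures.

r_p = 6052 + 421.2 = 6473.2 km = 6.4732×10⁶ m.
r_a = 6052 + 57110 = 63162 km = 6.3162×10⁷ m.
r = 6052 + 14900 = 20952 km = 2.095×10⁷ m.
Semi-major axis a = (r_p + r_a)/2 = 34818 km = 3.482×10⁷ m.
Vis-viva: v² = μ(2/r − 1/a) = 3.249×10¹⁴ × (9.546×10⁻⁸ − 2.872×10⁻⁸) = 2.168×10⁷ m²/s².
v = 4656 m/s = 4.656 km/s.

v ≈ 4.656 km/s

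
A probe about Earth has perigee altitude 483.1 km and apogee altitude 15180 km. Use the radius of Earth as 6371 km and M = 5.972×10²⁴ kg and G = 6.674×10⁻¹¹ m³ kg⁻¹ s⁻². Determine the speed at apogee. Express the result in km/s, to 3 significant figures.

v ≈ 2.99 km/s

μ = GM = 6.674×10⁻¹¹ × 5.972×10²⁴ = 3.986×10¹⁴ m³/s².
r_p = 6371 + 483.1 = 6854.1 km = 6.8541×10⁶ m.
r_a = 6371 + 15180 = 21551 km = 2.1551×10⁷ m.
Semi-major axis a = (r_p + r_a)/2 = 14203 km = 1.420×10⁷ m.
Vis-viva: v² = μ(2/r − 1/a) = 3.986×10¹⁴ × (9.280×10⁻⁸ − 7.041×10⁻⁸) = 8.925×10⁶ m²/s².
v = 2988 m/s = 2.988 km/s.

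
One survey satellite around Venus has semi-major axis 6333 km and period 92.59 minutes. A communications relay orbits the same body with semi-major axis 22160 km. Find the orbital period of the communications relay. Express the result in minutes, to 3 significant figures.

T₂ ≈ 606 minutes

Kepler's third law: T² ∝ a³, so T₂ = T₁ (a₂/a₁)^(3/2).
a₂/a₁ = 3.499, (a₂/a₁)^(3/2) = 6.545.
T₂ = 92.59 × 6.545 = 606.0 minutes.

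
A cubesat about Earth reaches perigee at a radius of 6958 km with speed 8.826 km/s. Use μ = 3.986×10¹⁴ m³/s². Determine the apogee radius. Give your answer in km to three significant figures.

apogee radius ≈ 14800 km

r_p = 6.958×10⁶ m.
Specific energy ε = v²/2 − μ/r = -1.834×10⁷ J/kg, so a = −μ/(2ε) = 1.087×10⁷ m.
The apsides satisfy r_p + r_a = 2a, so the apogee radius is 2a − r_p = 1.478×10⁷ m = 14779 km.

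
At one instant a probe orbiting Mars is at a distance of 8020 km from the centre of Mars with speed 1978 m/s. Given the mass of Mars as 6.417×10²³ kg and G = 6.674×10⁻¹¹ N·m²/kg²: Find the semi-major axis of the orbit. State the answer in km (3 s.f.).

μ = GM = 6.674×10⁻¹¹ × 6.417×10²³ = 4.283×10¹³ m³/s².
r = 8.020×10⁶ m.
Specific orbital energy ε = v²/2 − μ/r = (1978)²/2 − 4.283×10¹³/8.020×10⁶ = -3.384×10⁶ J/kg.
Since ε = −μ/(2a), a = −μ/(2ε) = 6.328×10⁶ m = 6328.3 km.

a ≈ 6330 km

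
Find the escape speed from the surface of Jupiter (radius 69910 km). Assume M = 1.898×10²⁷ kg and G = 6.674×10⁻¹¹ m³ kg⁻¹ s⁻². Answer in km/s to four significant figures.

μ = GM = 6.674×10⁻¹¹ × 1.898×10²⁷ = 1.267×10¹⁷ m³/s².
r = R = 6.991×10⁷ m.
Escape speed v_esc = √(2μ/r) = √(2 × 1.267×10¹⁷ / 6.991×10⁷) = √(3.624×10⁹) = 60200 m/s.
= 60.20 km/s.

v_esc ≈ 60.20 km/s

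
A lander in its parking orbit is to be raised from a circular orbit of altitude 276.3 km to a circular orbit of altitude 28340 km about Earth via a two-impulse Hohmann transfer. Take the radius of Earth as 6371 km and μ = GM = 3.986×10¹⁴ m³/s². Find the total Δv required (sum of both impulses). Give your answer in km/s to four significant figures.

Δv_total ≈ 3.756 km/s

r₁ = 6371 + 276.3 = 6647.3 km = 6.6473×10⁶ m.
r₂ = 6371 + 28340 = 34711 km = 3.4711×10⁷ m.
Transfer ellipse a_t = (r₁ + r₂)/2 = 2.068×10⁷ m.
At r₁: circular v_c1 = √(μ/r₁) = 7744 m/s; transfer-perigee v_p = √[μ(2/r₁ − 1/a_t)] = 10030 m/s.
Δv₁ = v_p − v_c1 = 2289 m/s.
At r₂: circular v_c2 = √(μ/r₂) = 3389 m/s; transfer-apogee v_a = √[μ(2/r₂ − 1/a_t)] = 1921 m/s.
Δv₂ = v_c2 − v_a = 1467 m/s.
Total Δv = Δv₁ + Δv₂ = 3756 m/s = 3.756 km/s.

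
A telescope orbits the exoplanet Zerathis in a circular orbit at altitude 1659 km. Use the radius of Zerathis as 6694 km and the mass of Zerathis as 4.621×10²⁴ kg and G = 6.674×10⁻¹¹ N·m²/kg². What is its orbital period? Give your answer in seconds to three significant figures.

T ≈ 8640 seconds

μ = GM = 6.674×10⁻¹¹ × 4.621×10²⁴ = 3.084×10¹⁴ m³/s².
r = 6694 + 1659 = 8353.0 km = 8.3530×10⁶ m.
Kepler's third law: T = 2π√(r³/μ) = 2π√((8.353×10⁶)³ / 3.084×10¹⁴).
r³/μ = 1.890×10⁶ s², so T = 2π × 1.375×10³ = 8.637×10³ s.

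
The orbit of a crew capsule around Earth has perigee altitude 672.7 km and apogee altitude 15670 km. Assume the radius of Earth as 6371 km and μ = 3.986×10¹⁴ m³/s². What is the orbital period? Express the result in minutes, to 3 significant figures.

T ≈ 291 minutes

r_p = 6371 + 672.7 = 7043.7 km = 7.0437×10⁶ m.
r_a = 6371 + 15670 = 22041 km = 2.2041×10⁷ m.
Semi-major axis a = (r_p + r_a)/2 = (7043.7 + 22041)/2 = 14542 km = 1.454×10⁷ m.
By Kepler's third law T = 2π√(a³/μ) = 2π × 2.778×10³ = 1.745×10⁴ s.
= 290.9 minutes.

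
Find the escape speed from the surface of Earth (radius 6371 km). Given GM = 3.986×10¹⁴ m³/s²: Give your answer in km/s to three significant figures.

v_esc ≈ 11.2 km/s

r = R = 6.371×10⁶ m.
Escape speed v_esc = √(2μ/r) = √(2 × 3.986×10¹⁴ / 6.371×10⁶) = √(1.251×10⁸) = 11190 m/s.
= 11.19 km/s.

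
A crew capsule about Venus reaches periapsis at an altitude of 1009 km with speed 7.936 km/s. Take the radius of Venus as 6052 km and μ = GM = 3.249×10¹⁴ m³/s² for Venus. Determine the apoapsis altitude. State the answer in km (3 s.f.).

r_p = 6052 + 1009 = 7061.0 km = 7.061×10⁶ m.
Specific energy ε = v²/2 − μ/r = -1.452×10⁷ J/kg, so a = −μ/(2ε) = 1.119×10⁷ m.
The apsides satisfy r_p + r_a = 2a, so the apoapsis radius is 2a − r_p = 1.531×10⁷ m = 15310 km.
Apoapsis altitude = 15310 − 6052 = 9258.0 km.

apoapsis altitude ≈ 9260 km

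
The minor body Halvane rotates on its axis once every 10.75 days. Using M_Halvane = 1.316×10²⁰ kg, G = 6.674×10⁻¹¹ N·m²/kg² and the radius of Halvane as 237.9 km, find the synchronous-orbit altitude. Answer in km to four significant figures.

μ = GM = 6.674×10⁻¹¹ × 1.316×10²⁰ = 8.783×10⁹ m³/s².
T = 10.75 days = 9.288×10⁵ s.
A synchronous orbit has period T, so by Kepler's third law a = (μT²/4π²)^(1/3).
μT²/4π² = 8.783×10⁹ × (9.288×10⁵)² / 39.48 = 1.919×10²⁰ m³.
a = 5.768×10⁶ m = 5768.2 km.
Altitude h = a − R = 5768.2 − 237.9 = 5530.3 km.

h_sync ≈ 5530 km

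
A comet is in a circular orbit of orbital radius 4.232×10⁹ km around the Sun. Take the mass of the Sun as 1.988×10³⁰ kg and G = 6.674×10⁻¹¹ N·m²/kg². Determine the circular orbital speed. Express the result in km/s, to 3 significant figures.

μ = GM = 6.674×10⁻¹¹ × 1.988×10³⁰ = 1.327×10²⁰ m³/s².
r = 4.232×10⁹ km = 4.232×10¹² m.
For a circular orbit v = √(μ/r) = √(1.327×10²⁰ / 4.232×10¹²) = √(3.135×10⁷) = 5599 m/s.
That is 5.599 km/s.

v ≈ 5.60 km/s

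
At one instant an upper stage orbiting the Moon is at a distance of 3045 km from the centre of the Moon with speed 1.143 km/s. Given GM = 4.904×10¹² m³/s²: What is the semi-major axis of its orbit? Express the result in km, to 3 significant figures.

a ≈ 2560 km

r = 3.045×10⁶ m.
Specific orbital energy ε = v²/2 − μ/r = (1143)²/2 − 4.904×10¹²/3.045×10⁶ = -9.573×10⁵ J/kg.
Since ε = −μ/(2a), a = −μ/(2ε) = 2.561×10⁶ m = 2561.4 km.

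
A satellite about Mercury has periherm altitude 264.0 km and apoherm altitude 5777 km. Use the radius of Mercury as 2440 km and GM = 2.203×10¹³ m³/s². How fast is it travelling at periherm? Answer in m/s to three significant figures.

r_p = 2440 + 264.0 = 2704.0 km = 2.7040×10⁶ m.
r_a = 2440 + 5777 = 8217.0 km = 8.2170×10⁶ m.
Semi-major axis a = (r_p + r_a)/2 = 5460.5 km = 5.460×10⁶ m.
Vis-viva: v² = μ(2/r − 1/a) = 2.203×10¹³ × (7.396×10⁻⁷ − 1.831×10⁻⁷) = 1.226×10⁷ m²/s².
v = 3501 m/s.

v ≈ 3500 m/s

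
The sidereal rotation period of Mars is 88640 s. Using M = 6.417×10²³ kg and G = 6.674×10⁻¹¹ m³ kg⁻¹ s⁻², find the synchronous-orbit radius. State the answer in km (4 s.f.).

r_sync ≈ 20430 km

μ = GM = 6.674×10⁻¹¹ × 6.417×10²³ = 4.283×10¹³ m³/s².
A synchronous orbit has period T, so by Kepler's third law a = (μT²/4π²)^(1/3).
μT²/4π² = 4.283×10¹³ × (8.864×10⁴)² / 39.48 = 8.524×10²¹ m³.
a = 2.043×10⁷ m = 20427 km.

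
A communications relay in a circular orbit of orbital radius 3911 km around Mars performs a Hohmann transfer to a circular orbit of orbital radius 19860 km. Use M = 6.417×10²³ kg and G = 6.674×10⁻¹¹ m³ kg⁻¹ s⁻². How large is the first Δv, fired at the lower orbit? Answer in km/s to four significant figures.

Δv ≈ 0.9684 km/s

μ = GM = 6.674×10⁻¹¹ × 6.417×10²³ = 4.283×10¹³ m³/s².
r₁ = 3911 km = 3.911×10⁶ m.
r₂ = 19860 km = 1.986×10⁷ m.
Transfer ellipse a_t = (r₁ + r₂)/2 = 1.189×10⁷ m.
At r₁: circular v_c1 = √(μ/r₁) = 3309 m/s; transfer-periapsis v_p = √[μ(2/r₁ − 1/a_t)] = 4278 m/s.
Δv₁ = v_p − v_c1 = 968.4 m/s.
= 0.9684 km/s.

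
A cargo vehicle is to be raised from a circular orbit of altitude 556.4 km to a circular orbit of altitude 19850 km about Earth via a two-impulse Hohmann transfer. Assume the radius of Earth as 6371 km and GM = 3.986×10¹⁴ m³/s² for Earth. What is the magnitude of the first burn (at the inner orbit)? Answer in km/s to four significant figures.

Δv ≈ 1.955 km/s

r₁ = 6371 + 556.4 = 6927.4 km = 6.9274×10⁶ m.
r₂ = 6371 + 19850 = 26221 km = 2.6221×10⁷ m.
Transfer ellipse a_t = (r₁ + r₂)/2 = 1.657×10⁷ m.
At r₁: circular v_c1 = √(μ/r₁) = 7585 m/s; transfer-perigee v_p = √[μ(2/r₁ − 1/a_t)] = 9541 m/s.
Δv₁ = v_p − v_c1 = 1955 m/s.
= 1.955 km/s.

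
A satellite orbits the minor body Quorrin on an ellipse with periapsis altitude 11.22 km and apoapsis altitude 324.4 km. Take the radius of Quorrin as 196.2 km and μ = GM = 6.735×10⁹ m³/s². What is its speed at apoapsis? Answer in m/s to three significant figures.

v ≈ 85.9 m/s

r_p = 196.2 + 11.22 = 207.42 km = 2.0742×10⁵ m.
r_a = 196.2 + 324.4 = 520.60 km = 5.2060×10⁵ m.
Semi-major axis a = (r_p + r_a)/2 = 364.01 km = 3.640×10⁵ m.
Vis-viva: v² = μ(2/r − 1/a) = 6.735×10⁹ × (3.842×10⁻⁶ − 2.747×10⁻⁶) = 7.372×10³ m²/s².
v = 85.86 m/s.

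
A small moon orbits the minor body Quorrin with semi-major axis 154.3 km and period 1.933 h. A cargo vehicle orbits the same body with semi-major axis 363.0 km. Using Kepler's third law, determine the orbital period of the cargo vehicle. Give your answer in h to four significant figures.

T₂ ≈ 6.975 h

Kepler's third law: T² ∝ a³, so T₂ = T₁ (a₂/a₁)^(3/2).
a₂/a₁ = 2.353, (a₂/a₁)^(3/2) = 3.608.
T₂ = 1.933 × 3.608 = 6.975 h.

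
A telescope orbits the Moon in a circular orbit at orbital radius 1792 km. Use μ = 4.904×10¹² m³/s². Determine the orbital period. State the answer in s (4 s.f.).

T ≈ 6806 s

r = 1792 km = 1.792×10⁶ m.
Kepler's third law: T = 2π√(r³/μ) = 2π√((1.792×10⁶)³ / 4.904×10¹²).
r³/μ = 1.173×10⁶ s², so T = 2π × 1.083×10³ = 6.806×10³ s.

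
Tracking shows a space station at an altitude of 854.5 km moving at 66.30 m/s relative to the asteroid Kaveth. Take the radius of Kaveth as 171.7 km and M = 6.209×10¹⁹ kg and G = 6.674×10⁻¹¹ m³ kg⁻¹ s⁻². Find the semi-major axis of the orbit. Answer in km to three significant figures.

a ≈ 1130 km

μ = GM = 6.674×10⁻¹¹ × 6.209×10¹⁹ = 4.144×10⁹ m³/s².
r = 171.7 + 854.5 = 1026.2 km = 1.026×10⁶ m.
Specific orbital energy ε = v²/2 − μ/r = (66.30)²/2 − 4.144×10⁹/1.026×10⁶ = -1.840×10³ J/kg.
Since ε = −μ/(2a), a = −μ/(2ε) = 1.126×10⁶ m = 1125.9 km.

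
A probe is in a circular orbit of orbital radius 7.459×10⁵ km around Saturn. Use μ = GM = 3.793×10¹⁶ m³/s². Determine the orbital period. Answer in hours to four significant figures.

T ≈ 182.6 hours

r = 7.459×10⁵ km = 7.459×10⁸ m.
Kepler's third law: T = 2π√(r³/μ) = 2π√((7.459×10⁸)³ / 3.793×10¹⁶).
r³/μ = 1.094×10¹⁰ s², so T = 2π × 1.046×10⁵ = 6.572×10⁵ s.
Converting: 6.572×10⁵ s ÷ 3600 = 182.6 hours.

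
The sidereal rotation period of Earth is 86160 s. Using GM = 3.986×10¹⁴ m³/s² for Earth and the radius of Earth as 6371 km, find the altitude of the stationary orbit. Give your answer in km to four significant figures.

h_sync ≈ 35790 km

A synchronous orbit has period T, so by Kepler's third law a = (μT²/4π²)^(1/3).
μT²/4π² = 3.986×10¹⁴ × (8.616×10⁴)² / 39.48 = 7.495×10²² m³.
a = 4.216×10⁷ m = 42163 km.
Altitude h = a − R = 42163 − 6371 = 35792 km.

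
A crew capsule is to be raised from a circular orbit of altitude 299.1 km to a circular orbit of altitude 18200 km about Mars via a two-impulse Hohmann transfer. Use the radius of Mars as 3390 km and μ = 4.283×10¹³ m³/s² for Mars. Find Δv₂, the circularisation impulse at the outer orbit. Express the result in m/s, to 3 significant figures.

r₁ = 3390 + 299.1 = 3689.1 km = 3.6891×10⁶ m.
r₂ = 3390 + 18200 = 21590 km = 2.1590×10⁷ m.
Transfer ellipse a_t = (r₁ + r₂)/2 = 1.264×10⁷ m.
At r₁: circular v_c1 = √(μ/r₁) = 3407 m/s; transfer-periapsis v_p = √[μ(2/r₁ − 1/a_t)] = 4453 m/s.
At r₂: circular v_c2 = √(μ/r₂) = 1408 m/s; transfer-apoapsis v_a = √[μ(2/r₂ − 1/a_t)] = 760.9 m/s.
Δv₂ = v_c2 − v_a = 647.5 m/s.

Δv ≈ 648 m/s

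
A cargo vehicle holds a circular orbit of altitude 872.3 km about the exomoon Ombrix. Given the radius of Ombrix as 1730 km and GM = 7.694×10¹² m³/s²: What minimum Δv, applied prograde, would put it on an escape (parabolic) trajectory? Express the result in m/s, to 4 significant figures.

r = 1730 + 872.3 = 2602.3 km = 2.6023×10⁶ m.
Circular speed v_c = √(μ/r) = 1719 m/s.
Escape speed v_esc = √(2μ/r) = √2 × v_c = 2432 m/s.
Δv = v_esc − v_c = 712.2 m/s.

Δv ≈ 712.2 m/s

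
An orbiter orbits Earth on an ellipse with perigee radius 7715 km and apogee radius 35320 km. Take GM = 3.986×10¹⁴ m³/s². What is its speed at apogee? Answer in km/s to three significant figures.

Semi-major axis a = (r_p + r_a)/2 = 21518 km = 2.152×10⁷ m.
Vis-viva: v² = μ(2/r − 1/a) = 3.986×10¹⁴ × (5.663×10⁻⁸ − 4.647×10⁻⁸) = 4.046×10⁶ m²/s².
v = 2012 m/s = 2.012 km/s.

v ≈ 2.01 km/s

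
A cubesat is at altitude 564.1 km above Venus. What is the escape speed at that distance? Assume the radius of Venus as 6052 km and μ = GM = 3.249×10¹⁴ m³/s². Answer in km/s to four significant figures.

r = 6052 + 564.1 = 6616.1 km = 6.6161×10⁶ m.
Escape speed v_esc = √(2μ/r) = √(2 × 3.249×10¹⁴ / 6.616×10⁶) = √(9.821×10⁷) = 9910 m/s.
= 9.910 km/s.

v_esc ≈ 9.910 km/s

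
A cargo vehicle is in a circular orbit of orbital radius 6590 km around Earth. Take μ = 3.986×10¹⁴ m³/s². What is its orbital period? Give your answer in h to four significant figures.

r = 6590 km = 6.590×10⁶ m.
Kepler's third law: T = 2π√(r³/μ) = 2π√((6.590×10⁶)³ / 3.986×10¹⁴).
r³/μ = 7.180×10⁵ s², so T = 2π × 8.473×10² = 5.324×10³ s.
Converting: 5.324×10³ s ÷ 3600 = 1.479 h.

T ≈ 1.479 h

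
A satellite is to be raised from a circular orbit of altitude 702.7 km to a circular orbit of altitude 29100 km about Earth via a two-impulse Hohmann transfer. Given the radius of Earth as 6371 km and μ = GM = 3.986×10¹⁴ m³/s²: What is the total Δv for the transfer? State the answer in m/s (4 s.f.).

Δv_total ≈ 3606 m/s

r₁ = 6371 + 702.7 = 7073.7 km = 7.0737×10⁶ m.
r₂ = 6371 + 29100 = 35471 km = 3.5471×10⁷ m.
Transfer ellipse a_t = (r₁ + r₂)/2 = 2.127×10⁷ m.
At r₁: circular v_c1 = √(μ/r₁) = 7507 m/s; transfer-perigee v_p = √[μ(2/r₁ − 1/a_t)] = 9693 m/s.
Δv₁ = v_p − v_c1 = 2187 m/s.
At r₂: circular v_c2 = √(μ/r₂) = 3352 m/s; transfer-apogee v_a = √[μ(2/r₂ − 1/a_t)] = 1933 m/s.
Δv₂ = v_c2 − v_a = 1419 m/s.
Total Δv = Δv₁ + Δv₂ = 3606 m/s.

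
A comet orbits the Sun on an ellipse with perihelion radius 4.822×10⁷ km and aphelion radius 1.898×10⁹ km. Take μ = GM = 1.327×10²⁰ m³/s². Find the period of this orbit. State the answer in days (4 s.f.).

Semi-major axis a = (r_p + r_a)/2 = (4.8220×10⁷ + 1.8980×10⁹)/2 = 9.7311×10⁸ km = 9.731×10¹¹ m.
By Kepler's third law T = 2π√(a³/μ) = 2π × 8.333×10⁷ = 5.236×10⁸ s.
= 6060 days.

T ≈ 6060 days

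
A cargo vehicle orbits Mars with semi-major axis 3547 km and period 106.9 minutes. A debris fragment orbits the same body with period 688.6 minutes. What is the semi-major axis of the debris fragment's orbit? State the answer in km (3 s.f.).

Kepler's third law: a³ ∝ T², so a₂ = a₁ (T₂/T₁)^(2/3).
T₂/T₁ = 6.442, (T₂/T₁)^(2/3) = 3.462.
a₂ = 3547 × 3.462 = 12280 km.

a₂ ≈ 12300 km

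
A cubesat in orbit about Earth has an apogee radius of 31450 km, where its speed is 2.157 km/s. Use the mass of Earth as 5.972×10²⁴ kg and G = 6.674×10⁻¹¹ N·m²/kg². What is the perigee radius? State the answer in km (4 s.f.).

perigee radius ≈ 7071 km

μ = GM = 6.674×10⁻¹¹ × 5.972×10²⁴ = 3.986×10¹⁴ m³/s².
r_a = 3.145×10⁷ m.
Specific energy ε = v²/2 − μ/r = -1.035×10⁷ J/kg, so a = −μ/(2ε) = 1.926×10⁷ m.
The apsides satisfy r_p + r_a = 2a, so the perigee radius is 2a − r_a = 7.071×10⁶ m = 7071.0 km.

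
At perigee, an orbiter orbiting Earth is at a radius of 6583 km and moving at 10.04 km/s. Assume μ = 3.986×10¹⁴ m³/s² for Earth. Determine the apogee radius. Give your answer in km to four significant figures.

apogee radius ≈ 32690 km

r_p = 6.583×10⁶ m.
Specific energy ε = v²/2 − μ/r = -1.015×10⁷ J/kg, so a = −μ/(2ε) = 1.964×10⁷ m.
The apsides satisfy r_p + r_a = 2a, so the apogee radius is 2a − r_p = 3.269×10⁷ m = 32691 km.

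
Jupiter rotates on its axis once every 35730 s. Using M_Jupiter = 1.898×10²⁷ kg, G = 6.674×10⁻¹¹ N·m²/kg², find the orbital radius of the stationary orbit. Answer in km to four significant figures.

r_sync ≈ 1.600×10⁵ km

μ = GM = 6.674×10⁻¹¹ × 1.898×10²⁷ = 1.267×10¹⁷ m³/s².
A synchronous orbit has period T, so by Kepler's third law a = (μT²/4π²)^(1/3).
μT²/4π² = 1.267×10¹⁷ × (3.573×10⁴)² / 39.48 = 4.096×10²⁴ m³.
a = 1.600×10⁸ m = 1.6000×10⁵ km.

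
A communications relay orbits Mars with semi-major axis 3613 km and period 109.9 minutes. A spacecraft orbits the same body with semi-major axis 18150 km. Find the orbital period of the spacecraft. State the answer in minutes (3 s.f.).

T₂ ≈ 1240 minutes

Kepler's third law: T² ∝ a³, so T₂ = T₁ (a₂/a₁)^(3/2).
a₂/a₁ = 5.024, (a₂/a₁)^(3/2) = 11.26.
T₂ = 109.9 × 11.26 = 1237 minutes.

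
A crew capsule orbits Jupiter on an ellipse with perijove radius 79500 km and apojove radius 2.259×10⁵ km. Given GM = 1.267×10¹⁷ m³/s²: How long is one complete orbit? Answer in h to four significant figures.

T ≈ 9.252 h

Semi-major axis a = (r_p + r_a)/2 = (79500 + 2.2590×10⁵)/2 = 1.5270×10⁵ km = 1.527×10⁸ m.
By Kepler's third law T = 2π√(a³/μ) = 2π × 5.301×10³ = 3.331×10⁴ s.
= 9.252 h.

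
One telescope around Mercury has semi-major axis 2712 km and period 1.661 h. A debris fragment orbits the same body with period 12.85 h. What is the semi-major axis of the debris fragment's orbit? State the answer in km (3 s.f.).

Kepler's third law: a³ ∝ T², so a₂ = a₁ (T₂/T₁)^(2/3).
T₂/T₁ = 7.736, (T₂/T₁)^(2/3) = 3.912.
a₂ = 2712 × 3.912 = 10610 km.

a₂ ≈ 10600 km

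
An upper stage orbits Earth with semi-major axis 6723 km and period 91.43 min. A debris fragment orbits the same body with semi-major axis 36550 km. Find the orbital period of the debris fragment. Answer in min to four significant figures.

Kepler's third law: T² ∝ a³, so T₂ = T₁ (a₂/a₁)^(3/2).
a₂/a₁ = 5.437, (a₂/a₁)^(3/2) = 12.68.
T₂ = 91.43 × 12.68 = 1159 min.

T₂ ≈ 1159 min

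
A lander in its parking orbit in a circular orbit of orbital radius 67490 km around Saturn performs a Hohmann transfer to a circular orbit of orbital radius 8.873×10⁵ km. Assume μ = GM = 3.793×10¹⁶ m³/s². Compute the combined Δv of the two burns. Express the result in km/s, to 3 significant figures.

Δv_total ≈ 12.7 km/s

r₁ = 67490 km = 6.749×10⁷ m.
r₂ = 8.873×10⁵ km = 8.873×10⁸ m.
Transfer ellipse a_t = (r₁ + r₂)/2 = 4.774×10⁸ m.
At r₁: circular v_c1 = √(μ/r₁) = 23710 m/s; transfer-perikrone v_p = √[μ(2/r₁ − 1/a_t)] = 32320 m/s.
Δv₁ = v_p − v_c1 = 8613 m/s.
At r₂: circular v_c2 = √(μ/r₂) = 6538 m/s; transfer-apokrone v_a = √[μ(2/r₂ − 1/a_t)] = 2458 m/s.
Δv₂ = v_c2 − v_a = 4080 m/s.
Total Δv = Δv₁ + Δv₂ = 12690 m/s = 12.69 km/s.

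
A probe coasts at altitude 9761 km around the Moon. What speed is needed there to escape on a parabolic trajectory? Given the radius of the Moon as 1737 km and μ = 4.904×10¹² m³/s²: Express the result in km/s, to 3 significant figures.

r = 1737 + 9761 = 11498 km = 1.1498×10⁷ m.
Escape speed v_esc = √(2μ/r) = √(2 × 4.904×10¹² / 1.150×10⁷) = √(8.530×10⁵) = 923.6 m/s.
= 0.9236 km/s.

v_esc ≈ 0.924 km/s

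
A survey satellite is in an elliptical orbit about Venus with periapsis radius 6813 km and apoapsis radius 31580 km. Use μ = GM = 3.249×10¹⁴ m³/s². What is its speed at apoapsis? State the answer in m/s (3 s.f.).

v ≈ 1910 m/s

Semi-major axis a = (r_p + r_a)/2 = 19196 km = 1.920×10⁷ m.
Vis-viva: v² = μ(2/r − 1/a) = 3.249×10¹⁴ × (6.333×10⁻⁸ − 5.209×10⁻⁸) = 3.651×10⁶ m²/s².
v = 1911 m/s.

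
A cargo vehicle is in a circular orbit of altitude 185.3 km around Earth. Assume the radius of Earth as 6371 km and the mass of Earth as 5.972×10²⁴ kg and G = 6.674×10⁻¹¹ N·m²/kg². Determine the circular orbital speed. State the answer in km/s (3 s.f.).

v ≈ 7.80 km/s

μ = GM = 6.674×10⁻¹¹ × 5.972×10²⁴ = 3.986×10¹⁴ m³/s².
r = 6371 + 185.3 = 6556.3 km = 6.5563×10⁶ m.
For a circular orbit v = √(μ/r) = √(3.986×10¹⁴ / 6.556×10⁶) = √(6.079×10⁷) = 7797 m/s.
That is 7.797 km/s.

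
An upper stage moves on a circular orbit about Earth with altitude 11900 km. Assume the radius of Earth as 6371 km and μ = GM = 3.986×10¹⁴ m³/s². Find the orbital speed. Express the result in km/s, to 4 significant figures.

v ≈ 4.671 km/s

r = 6371 + 11900 = 18271 km = 1.8271×10⁷ m.
For a circular orbit v = √(μ/r) = √(3.986×10¹⁴ / 1.827×10⁷) = √(2.182×10⁷) = 4671 m/s.
That is 4.671 km/s.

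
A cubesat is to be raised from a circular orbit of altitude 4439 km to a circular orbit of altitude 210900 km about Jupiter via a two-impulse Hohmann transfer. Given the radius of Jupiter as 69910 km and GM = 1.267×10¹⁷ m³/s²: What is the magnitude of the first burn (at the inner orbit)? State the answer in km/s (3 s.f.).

r₁ = 69910 + 4439 = 74349 km = 7.4349×10⁷ m.
r₂ = 69910 + 210900 = 280810 km = 2.8081×10⁸ m.
Transfer ellipse a_t = (r₁ + r₂)/2 = 1.776×10⁸ m.
At r₁: circular v_c1 = √(μ/r₁) = 41280 m/s; transfer-perijove v_p = √[μ(2/r₁ − 1/a_t)] = 51910 m/s.
Δv₁ = v_p − v_c1 = 10630 m/s.
= 10.63 km/s.

Δv ≈ 10.6 km/s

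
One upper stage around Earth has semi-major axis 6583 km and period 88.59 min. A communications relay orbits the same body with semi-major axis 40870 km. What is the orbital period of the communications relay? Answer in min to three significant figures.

T₂ ≈ 1370 min

Kepler's third law: T² ∝ a³, so T₂ = T₁ (a₂/a₁)^(3/2).
a₂/a₁ = 6.208, (a₂/a₁)^(3/2) = 15.47.
T₂ = 88.59 × 15.47 = 1370 min.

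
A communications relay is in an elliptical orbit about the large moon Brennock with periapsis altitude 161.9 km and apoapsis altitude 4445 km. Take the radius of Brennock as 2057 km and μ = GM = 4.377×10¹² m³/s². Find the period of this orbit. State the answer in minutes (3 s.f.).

T ≈ 456 minutes

r_p = 2057 + 161.9 = 2218.9 km = 2.2189×10⁶ m.
r_a = 2057 + 4445 = 6502.0 km = 6.5020×10⁶ m.
Semi-major axis a = (r_p + r_a)/2 = (2218.9 + 6502.0)/2 = 4360.4 km = 4.360×10⁶ m.
By Kepler's third law T = 2π√(a³/μ) = 2π × 4.352×10³ = 2.735×10⁴ s.
= 455.8 minutes.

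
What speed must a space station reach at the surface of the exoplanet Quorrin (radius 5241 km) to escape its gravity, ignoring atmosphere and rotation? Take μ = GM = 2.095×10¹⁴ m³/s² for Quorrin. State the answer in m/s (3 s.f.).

v_esc ≈ 8940 m/s

r = R = 5.241×10⁶ m.
Escape speed v_esc = √(2μ/r) = √(2 × 2.095×10¹⁴ / 5.241×10⁶) = √(7.995×10⁷) = 8941 m/s.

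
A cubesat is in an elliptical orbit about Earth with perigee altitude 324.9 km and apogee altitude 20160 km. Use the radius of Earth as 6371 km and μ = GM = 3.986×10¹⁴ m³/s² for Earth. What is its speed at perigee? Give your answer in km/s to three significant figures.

r_p = 6371 + 324.9 = 6695.9 km = 6.6959×10⁶ m.
r_a = 6371 + 20160 = 26531 km = 2.6531×10⁷ m.
Semi-major axis a = (r_p + r_a)/2 = 16613 km = 1.661×10⁷ m.
Vis-viva: v² = μ(2/r − 1/a) = 3.986×10¹⁴ × (2.987×10⁻⁷ − 6.019×10⁻⁸) = 9.507×10⁷ m²/s².
v = 9750 m/s = 9.750 km/s.

v ≈ 9.75 km/s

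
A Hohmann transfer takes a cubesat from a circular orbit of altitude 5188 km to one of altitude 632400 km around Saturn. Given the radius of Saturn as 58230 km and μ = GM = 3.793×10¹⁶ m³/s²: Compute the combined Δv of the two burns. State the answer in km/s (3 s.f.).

Δv_total ≈ 13.0 km/s

r₁ = 58230 + 5188 = 63418 km = 6.3418×10⁷ m.
r₂ = 58230 + 632400 = 690630 km = 6.9063×10⁸ m.
Transfer ellipse a_t = (r₁ + r₂)/2 = 3.770×10⁸ m.
At r₁: circular v_c1 = √(μ/r₁) = 24460 m/s; transfer-perikrone v_p = √[μ(2/r₁ − 1/a_t)] = 33100 m/s.
Δv₁ = v_p − v_c1 = 8644 m/s.
At r₂: circular v_c2 = √(μ/r₂) = 7411 m/s; transfer-apokrone v_a = √[μ(2/r₂ − 1/a_t)] = 3039 m/s.
Δv₂ = v_c2 − v_a = 4371 m/s.
Total Δv = Δv₁ + Δv₂ = 13020 m/s = 13.02 km/s.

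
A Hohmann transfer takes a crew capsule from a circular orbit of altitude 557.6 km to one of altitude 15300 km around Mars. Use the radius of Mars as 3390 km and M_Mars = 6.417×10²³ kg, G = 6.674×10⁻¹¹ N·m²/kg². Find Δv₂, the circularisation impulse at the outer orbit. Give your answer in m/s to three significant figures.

μ = GM = 6.674×10⁻¹¹ × 6.417×10²³ = 4.283×10¹³ m³/s².
r₁ = 3390 + 557.6 = 3947.6 km = 3.9476×10⁶ m.
r₂ = 3390 + 15300 = 18690 km = 1.8690×10⁷ m.
Transfer ellipse a_t = (r₁ + r₂)/2 = 1.132×10⁷ m.
At r₁: circular v_c1 = √(μ/r₁) = 3294 m/s; transfer-periapsis v_p = √[μ(2/r₁ − 1/a_t)] = 4233 m/s.
At r₂: circular v_c2 = √(μ/r₂) = 1514 m/s; transfer-apoapsis v_a = √[μ(2/r₂ − 1/a_t)] = 894.0 m/s.
Δv₂ = v_c2 − v_a = 619.8 m/s.

Δv ≈ 620 m/s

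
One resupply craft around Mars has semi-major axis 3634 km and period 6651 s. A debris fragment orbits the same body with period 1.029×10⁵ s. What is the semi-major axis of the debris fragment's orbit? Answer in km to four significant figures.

a₂ ≈ 22560 km

Kepler's third law: a³ ∝ T², so a₂ = a₁ (T₂/T₁)^(2/3).
T₂/T₁ = 15.47, (T₂/T₁)^(2/3) = 6.209.
a₂ = 3634 × 6.209 = 22560 km.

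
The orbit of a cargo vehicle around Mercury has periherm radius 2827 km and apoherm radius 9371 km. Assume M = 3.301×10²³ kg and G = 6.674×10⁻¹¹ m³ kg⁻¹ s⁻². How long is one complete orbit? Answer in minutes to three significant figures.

T ≈ 336 minutes

μ = GM = 6.674×10⁻¹¹ × 3.301×10²³ = 2.203×10¹³ m³/s².
Semi-major axis a = (r_p + r_a)/2 = (2827.0 + 9371.0)/2 = 6099.0 km = 6.099×10⁶ m.
By Kepler's third law T = 2π√(a³/μ) = 2π × 3.209×10³ = 2.016×10⁴ s.
= 336.0 minutes.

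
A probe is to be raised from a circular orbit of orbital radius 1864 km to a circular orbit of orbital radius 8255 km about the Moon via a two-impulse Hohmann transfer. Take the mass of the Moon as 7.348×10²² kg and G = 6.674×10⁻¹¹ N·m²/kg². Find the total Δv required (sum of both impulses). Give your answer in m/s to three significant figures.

Δv_total ≈ 753 m/s

μ = GM = 6.674×10⁻¹¹ × 7.348×10²² = 4.904×10¹² m³/s².
r₁ = 1864 km = 1.864×10⁶ m.
r₂ = 8255 km = 8.255×10⁶ m.
Transfer ellipse a_t = (r₁ + r₂)/2 = 5.060×10⁶ m.
At r₁: circular v_c1 = √(μ/r₁) = 1622 m/s; transfer-perilune v_p = √[μ(2/r₁ − 1/a_t)] = 2072 m/s.
Δv₁ = v_p − v_c1 = 449.8 m/s.
At r₂: circular v_c2 = √(μ/r₂) = 770.8 m/s; transfer-apolune v_a = √[μ(2/r₂ − 1/a_t)] = 467.8 m/s.
Δv₂ = v_c2 − v_a = 302.9 m/s.
Total Δv = Δv₁ + Δv₂ = 752.8 m/s.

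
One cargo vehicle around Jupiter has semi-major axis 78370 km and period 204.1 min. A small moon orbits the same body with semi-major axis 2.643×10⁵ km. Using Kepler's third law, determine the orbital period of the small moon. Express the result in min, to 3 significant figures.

Kepler's third law: T² ∝ a³, so T₂ = T₁ (a₂/a₁)^(3/2).
a₂/a₁ = 3.372, (a₂/a₁)^(3/2) = 6.193.
T₂ = 204.1 × 6.193 = 1264 min.

T₂ ≈ 1260 min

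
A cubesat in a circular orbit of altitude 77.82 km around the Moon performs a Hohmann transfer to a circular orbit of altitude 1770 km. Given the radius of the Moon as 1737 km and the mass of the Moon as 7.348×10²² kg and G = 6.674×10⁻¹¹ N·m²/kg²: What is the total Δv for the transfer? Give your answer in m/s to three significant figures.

Δv_total ≈ 449 m/s

μ = GM = 6.674×10⁻¹¹ × 7.348×10²² = 4.904×10¹² m³/s².
r₁ = 1737 + 77.82 = 1814.8 km = 1.8148×10⁶ m.
r₂ = 1737 + 1770 = 3507.0 km = 3.5070×10⁶ m.
Transfer ellipse a_t = (r₁ + r₂)/2 = 2.661×10⁶ m.
At r₁: circular v_c1 = √(μ/r₁) = 1644 m/s; transfer-perilune v_p = √[μ(2/r₁ − 1/a_t)] = 1887 m/s.
Δv₁ = v_p − v_c1 = 243.3 m/s.
At r₂: circular v_c2 = √(μ/r₂) = 1183 m/s; transfer-apolune v_a = √[μ(2/r₂ − 1/a_t)] = 976.6 m/s.
Δv₂ = v_c2 − v_a = 205.9 m/s.
Total Δv = Δv₁ + Δv₂ = 449.3 m/s.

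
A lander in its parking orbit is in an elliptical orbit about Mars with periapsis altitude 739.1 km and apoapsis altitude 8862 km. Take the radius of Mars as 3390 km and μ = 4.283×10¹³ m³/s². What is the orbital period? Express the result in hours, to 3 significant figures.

T ≈ 6.25 hours

r_p = 3390 + 739.1 = 4129.1 km = 4.1291×10⁶ m.
r_a = 3390 + 8862 = 12252 km = 1.2252×10⁷ m.
Semi-major axis a = (r_p + r_a)/2 = (4129.1 + 12252)/2 = 8190.6 km = 8.191×10⁶ m.
By Kepler's third law T = 2π√(a³/μ) = 2π × 3.582×10³ = 2.250×10⁴ s.
= 6.251 hours.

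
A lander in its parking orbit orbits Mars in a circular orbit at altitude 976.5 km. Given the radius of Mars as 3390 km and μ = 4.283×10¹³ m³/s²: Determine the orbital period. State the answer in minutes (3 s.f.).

r = 3390 + 976.5 = 4366.5 km = 4.3665×10⁶ m.
Kepler's third law: T = 2π√(r³/μ) = 2π√((4.366×10⁶)³ / 4.283×10¹³).
r³/μ = 1.944×10⁶ s², so T = 2π × 1.394×10³ = 8.760×10³ s.
Converting: 8.760×10³ s ÷ 60.00 = 146.0 minutes.

T ≈ 146 minutes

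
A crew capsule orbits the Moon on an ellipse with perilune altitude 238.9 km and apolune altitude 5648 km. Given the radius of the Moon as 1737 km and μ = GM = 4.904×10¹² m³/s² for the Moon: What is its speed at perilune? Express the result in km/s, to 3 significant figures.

r_p = 1737 + 238.9 = 1975.9 km = 1.9759×10⁶ m.
r_a = 1737 + 5648 = 7385.0 km = 7.3850×10⁶ m.
Semi-major axis a = (r_p + r_a)/2 = 4680.4 km = 4.680×10⁶ m.
Vis-viva: v² = μ(2/r − 1/a) = 4.904×10¹² × (1.012×10⁻⁶ − 2.137×10⁻⁷) = 3.916×10⁶ m²/s².
v = 1979 m/s = 1.979 km/s.

v ≈ 1.98 km/s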